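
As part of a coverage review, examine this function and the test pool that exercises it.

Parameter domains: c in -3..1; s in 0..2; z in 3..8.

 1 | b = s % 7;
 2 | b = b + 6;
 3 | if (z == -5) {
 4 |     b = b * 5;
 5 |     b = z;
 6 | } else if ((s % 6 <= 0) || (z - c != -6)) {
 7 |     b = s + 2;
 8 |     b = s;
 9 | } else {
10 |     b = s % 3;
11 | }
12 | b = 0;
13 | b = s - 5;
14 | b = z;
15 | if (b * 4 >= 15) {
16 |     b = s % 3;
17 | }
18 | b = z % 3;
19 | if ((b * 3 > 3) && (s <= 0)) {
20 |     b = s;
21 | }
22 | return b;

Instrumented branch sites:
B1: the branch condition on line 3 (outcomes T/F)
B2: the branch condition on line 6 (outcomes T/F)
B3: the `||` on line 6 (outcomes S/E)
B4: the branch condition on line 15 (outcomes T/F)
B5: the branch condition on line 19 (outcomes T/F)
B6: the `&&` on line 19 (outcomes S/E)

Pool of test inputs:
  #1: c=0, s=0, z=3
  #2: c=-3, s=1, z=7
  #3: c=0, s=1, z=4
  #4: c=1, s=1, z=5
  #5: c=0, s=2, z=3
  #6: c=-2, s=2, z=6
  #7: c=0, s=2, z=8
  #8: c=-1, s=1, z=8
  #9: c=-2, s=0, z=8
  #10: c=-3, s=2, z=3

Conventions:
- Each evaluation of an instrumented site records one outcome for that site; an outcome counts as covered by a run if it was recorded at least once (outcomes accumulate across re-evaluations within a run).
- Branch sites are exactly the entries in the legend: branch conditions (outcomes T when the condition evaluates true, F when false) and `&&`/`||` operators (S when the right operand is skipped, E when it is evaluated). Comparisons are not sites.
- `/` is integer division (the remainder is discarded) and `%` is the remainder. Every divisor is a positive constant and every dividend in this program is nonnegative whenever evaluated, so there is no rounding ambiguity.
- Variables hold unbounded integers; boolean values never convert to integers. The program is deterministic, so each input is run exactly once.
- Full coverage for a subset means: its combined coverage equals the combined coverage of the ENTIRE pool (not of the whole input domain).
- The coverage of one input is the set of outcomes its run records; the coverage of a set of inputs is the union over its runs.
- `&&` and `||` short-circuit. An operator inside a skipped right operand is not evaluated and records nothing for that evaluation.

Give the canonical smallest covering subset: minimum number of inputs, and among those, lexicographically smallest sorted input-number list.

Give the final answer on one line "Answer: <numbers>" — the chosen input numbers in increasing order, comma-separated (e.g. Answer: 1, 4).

input #1, c=0, s=0, z=3: outcomes B1=F, B2=T, B3=S, B4=F, B5=F, B6=S
input #2, c=-3, s=1, z=7: outcomes B1=F, B2=T, B3=E, B4=T, B5=F, B6=S
input #3, c=0, s=1, z=4: outcomes B1=F, B2=T, B3=E, B4=T, B5=F, B6=S
input #4, c=1, s=1, z=5: outcomes B1=F, B2=T, B3=E, B4=T, B5=F, B6=E
input #5, c=0, s=2, z=3: outcomes B1=F, B2=T, B3=E, B4=F, B5=F, B6=S
input #6, c=-2, s=2, z=6: outcomes B1=F, B2=T, B3=E, B4=T, B5=F, B6=S
input #7, c=0, s=2, z=8: outcomes B1=F, B2=T, B3=E, B4=T, B5=F, B6=E
input #8, c=-1, s=1, z=8: outcomes B1=F, B2=T, B3=E, B4=T, B5=F, B6=E
input #9, c=-2, s=0, z=8: outcomes B1=F, B2=T, B3=S, B4=T, B5=T, B6=E
input #10, c=-3, s=2, z=3: outcomes B1=F, B2=T, B3=E, B4=F, B5=F, B6=S
together the pool reaches 10 outcomes: B1=F, B2=T, B3=S, B3=E, B4=T, B4=F, B5=T, B5=F, B6=S, B6=E
every size-1 subset falls short of the 10 outcomes (best: 6/10)
size 2: inputs {5, 9} cover all 10 outcomes, and no lexicographically smaller subset of this size does

Answer: 5, 9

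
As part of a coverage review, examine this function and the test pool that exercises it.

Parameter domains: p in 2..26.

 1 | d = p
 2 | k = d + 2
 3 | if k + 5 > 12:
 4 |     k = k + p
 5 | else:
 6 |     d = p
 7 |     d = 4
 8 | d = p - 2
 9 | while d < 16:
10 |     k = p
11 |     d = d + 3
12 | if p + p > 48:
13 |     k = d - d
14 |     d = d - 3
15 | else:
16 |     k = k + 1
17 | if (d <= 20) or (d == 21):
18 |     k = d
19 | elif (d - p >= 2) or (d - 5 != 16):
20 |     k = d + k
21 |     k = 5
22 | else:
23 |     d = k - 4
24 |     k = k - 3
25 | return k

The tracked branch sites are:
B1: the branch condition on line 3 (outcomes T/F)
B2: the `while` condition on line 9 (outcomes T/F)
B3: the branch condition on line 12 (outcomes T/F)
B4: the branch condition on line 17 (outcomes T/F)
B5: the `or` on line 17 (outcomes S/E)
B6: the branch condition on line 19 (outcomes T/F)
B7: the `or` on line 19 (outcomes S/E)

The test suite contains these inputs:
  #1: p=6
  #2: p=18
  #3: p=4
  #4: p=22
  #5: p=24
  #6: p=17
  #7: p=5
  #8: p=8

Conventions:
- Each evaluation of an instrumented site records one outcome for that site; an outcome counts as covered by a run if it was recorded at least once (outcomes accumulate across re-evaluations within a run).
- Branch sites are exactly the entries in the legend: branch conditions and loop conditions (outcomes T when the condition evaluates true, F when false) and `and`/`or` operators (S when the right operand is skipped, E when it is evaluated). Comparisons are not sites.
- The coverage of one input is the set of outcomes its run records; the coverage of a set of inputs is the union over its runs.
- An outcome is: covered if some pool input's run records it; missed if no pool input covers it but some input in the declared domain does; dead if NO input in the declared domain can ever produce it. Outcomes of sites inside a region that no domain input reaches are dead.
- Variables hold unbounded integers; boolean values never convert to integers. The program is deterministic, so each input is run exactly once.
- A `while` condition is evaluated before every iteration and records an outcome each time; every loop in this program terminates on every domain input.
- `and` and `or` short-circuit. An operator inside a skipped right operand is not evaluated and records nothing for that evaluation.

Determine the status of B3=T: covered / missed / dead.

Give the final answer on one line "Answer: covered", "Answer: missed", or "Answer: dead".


no pool input records B3=T
but domain input (p=25) does record it -> reachable, so missed
Answer: missed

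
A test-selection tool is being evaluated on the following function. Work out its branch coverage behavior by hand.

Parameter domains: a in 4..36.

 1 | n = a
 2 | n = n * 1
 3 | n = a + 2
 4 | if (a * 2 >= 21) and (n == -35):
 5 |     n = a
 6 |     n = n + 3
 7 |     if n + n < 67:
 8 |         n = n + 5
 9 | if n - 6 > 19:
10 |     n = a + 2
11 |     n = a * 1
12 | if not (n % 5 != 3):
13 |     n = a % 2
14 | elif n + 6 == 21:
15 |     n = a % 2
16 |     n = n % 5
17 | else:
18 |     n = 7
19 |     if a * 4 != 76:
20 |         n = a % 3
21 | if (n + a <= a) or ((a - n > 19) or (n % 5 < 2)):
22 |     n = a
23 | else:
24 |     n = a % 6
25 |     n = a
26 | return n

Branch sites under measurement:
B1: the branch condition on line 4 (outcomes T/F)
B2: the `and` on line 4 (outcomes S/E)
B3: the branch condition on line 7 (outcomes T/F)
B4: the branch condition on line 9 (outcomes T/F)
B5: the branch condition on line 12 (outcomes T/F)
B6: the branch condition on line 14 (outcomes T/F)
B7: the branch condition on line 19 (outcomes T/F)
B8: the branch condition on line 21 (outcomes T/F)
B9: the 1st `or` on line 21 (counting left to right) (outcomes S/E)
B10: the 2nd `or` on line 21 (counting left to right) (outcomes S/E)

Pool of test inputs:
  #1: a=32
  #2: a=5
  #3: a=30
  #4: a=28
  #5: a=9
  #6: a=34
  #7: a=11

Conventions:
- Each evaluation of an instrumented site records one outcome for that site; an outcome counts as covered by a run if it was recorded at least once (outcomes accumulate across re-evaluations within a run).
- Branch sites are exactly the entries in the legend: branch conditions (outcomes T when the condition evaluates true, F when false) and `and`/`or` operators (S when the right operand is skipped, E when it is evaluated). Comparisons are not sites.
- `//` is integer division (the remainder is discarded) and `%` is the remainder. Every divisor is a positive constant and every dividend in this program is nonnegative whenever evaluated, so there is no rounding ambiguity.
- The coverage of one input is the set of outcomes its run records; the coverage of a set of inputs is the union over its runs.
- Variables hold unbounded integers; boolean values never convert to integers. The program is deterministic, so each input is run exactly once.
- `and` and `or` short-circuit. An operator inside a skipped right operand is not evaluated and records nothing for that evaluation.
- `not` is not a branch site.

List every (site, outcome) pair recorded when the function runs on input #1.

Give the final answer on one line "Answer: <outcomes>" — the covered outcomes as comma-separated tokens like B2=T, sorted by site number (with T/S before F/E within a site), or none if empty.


Running input #1 (a=32), event by event:
  B2->E, B1->F, B4->T, B5->F, B6->F, B7->T, B9->E, B10->S, B8->T
collecting distinct outcomes: B1=F, B2=E, B4=T, B5=F, B6=F, B7=T, B8=T, B9=E, B10=S
Answer: B1=F, B2=E, B4=T, B5=F, B6=F, B7=T, B8=T, B9=E, B10=S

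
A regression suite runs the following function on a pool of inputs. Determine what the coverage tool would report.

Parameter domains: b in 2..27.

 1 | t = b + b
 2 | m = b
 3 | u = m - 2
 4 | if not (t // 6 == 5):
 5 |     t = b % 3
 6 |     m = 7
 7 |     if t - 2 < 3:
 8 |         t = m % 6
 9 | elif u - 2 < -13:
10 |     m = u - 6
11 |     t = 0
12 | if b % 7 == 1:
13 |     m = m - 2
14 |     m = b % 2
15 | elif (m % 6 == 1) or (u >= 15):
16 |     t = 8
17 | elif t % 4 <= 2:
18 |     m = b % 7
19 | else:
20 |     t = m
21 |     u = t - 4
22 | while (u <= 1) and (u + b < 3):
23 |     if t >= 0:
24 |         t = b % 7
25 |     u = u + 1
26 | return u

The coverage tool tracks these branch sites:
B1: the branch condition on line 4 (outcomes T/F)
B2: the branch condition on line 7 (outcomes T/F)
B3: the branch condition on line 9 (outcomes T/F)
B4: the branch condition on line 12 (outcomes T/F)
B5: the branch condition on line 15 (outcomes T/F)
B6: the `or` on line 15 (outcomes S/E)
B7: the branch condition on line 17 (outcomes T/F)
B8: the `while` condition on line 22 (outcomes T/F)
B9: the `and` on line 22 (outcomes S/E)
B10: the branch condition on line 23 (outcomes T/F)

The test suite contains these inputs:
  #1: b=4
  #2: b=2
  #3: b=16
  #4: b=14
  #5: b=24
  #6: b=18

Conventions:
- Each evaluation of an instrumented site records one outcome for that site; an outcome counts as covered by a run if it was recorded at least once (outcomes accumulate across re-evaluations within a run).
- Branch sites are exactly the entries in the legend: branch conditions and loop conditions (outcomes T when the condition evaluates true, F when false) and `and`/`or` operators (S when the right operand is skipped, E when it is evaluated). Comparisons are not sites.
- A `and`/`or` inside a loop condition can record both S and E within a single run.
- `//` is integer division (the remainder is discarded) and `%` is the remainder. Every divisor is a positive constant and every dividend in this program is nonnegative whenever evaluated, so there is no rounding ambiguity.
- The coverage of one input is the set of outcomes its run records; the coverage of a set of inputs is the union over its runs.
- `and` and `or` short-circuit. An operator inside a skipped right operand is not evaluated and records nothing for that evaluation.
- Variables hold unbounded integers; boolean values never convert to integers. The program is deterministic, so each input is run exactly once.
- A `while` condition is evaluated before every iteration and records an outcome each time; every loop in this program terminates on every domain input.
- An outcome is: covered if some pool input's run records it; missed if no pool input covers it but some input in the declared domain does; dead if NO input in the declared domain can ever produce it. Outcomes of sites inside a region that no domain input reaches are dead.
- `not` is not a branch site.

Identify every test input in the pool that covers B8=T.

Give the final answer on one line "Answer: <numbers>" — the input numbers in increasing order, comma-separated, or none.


input #1 (b=4): does not record B8=T
input #2 (b=2): records B8=T
input #3 (b=16): does not record B8=T
input #4 (b=14): does not record B8=T
input #5 (b=24): does not record B8=T
input #6 (b=18): does not record B8=T
Answer: 2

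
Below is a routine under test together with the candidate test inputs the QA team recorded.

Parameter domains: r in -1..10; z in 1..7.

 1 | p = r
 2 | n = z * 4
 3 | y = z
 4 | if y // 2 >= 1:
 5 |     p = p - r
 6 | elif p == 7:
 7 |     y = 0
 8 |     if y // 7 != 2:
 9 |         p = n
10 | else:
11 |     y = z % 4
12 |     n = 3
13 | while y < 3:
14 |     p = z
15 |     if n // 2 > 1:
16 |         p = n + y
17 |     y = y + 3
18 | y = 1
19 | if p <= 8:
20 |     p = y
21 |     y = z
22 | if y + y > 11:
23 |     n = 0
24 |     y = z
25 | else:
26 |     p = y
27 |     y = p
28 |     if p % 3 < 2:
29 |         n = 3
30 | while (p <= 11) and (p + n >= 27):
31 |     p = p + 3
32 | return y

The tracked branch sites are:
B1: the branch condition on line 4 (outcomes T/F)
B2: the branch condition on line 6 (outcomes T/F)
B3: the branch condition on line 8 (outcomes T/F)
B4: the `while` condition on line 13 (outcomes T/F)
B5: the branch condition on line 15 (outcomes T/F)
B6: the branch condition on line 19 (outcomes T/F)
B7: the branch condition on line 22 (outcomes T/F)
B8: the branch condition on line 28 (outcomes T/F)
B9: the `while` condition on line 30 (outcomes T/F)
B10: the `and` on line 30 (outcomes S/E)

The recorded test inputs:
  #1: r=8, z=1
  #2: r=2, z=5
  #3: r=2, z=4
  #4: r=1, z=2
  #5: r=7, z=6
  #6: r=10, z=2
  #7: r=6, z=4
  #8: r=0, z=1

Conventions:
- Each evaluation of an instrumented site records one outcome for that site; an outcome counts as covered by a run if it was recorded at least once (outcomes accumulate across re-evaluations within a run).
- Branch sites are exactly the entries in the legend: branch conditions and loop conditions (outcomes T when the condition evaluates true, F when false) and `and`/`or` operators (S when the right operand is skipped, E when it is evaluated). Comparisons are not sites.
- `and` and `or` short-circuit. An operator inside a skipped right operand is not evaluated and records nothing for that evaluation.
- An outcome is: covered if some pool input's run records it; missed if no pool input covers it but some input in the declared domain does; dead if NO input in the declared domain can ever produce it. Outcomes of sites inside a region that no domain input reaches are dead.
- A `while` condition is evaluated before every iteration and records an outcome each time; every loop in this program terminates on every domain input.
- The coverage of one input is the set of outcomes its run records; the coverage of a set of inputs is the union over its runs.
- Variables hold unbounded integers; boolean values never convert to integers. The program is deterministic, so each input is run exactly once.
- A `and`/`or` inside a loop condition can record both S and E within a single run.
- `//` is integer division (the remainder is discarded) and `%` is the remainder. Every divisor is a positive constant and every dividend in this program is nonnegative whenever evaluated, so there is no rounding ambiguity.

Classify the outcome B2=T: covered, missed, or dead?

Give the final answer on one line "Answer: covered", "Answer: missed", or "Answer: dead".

no pool input records B2=T
but domain input (r=7, z=1) does record it -> reachable, so missed

Answer: missed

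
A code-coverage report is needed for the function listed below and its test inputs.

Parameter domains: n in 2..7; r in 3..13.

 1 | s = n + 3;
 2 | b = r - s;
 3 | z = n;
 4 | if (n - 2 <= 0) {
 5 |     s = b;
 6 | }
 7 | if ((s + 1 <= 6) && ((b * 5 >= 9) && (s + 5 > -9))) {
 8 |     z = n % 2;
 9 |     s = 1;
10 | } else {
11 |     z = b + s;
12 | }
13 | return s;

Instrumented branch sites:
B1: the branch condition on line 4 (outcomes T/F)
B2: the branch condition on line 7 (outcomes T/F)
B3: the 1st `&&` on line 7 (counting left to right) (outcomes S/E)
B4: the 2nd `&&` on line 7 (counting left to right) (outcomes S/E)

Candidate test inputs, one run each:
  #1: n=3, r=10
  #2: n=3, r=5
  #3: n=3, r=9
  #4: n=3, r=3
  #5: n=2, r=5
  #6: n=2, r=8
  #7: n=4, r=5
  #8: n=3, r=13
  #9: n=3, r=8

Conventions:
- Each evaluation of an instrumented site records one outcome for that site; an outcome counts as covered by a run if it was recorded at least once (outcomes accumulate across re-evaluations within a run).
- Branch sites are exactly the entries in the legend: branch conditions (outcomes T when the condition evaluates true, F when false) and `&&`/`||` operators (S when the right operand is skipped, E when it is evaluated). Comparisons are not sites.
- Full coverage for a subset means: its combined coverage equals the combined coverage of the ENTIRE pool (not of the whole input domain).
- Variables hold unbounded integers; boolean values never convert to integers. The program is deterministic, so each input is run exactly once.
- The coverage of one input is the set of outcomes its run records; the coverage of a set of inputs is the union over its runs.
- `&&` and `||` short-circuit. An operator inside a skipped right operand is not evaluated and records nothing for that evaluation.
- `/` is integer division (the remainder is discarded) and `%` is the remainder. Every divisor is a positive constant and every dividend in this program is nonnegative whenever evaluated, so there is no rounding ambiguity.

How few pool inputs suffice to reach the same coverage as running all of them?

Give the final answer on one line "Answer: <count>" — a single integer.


test 1 (n=3, r=10) hits B1=F, B2=F, B3=S
test 2 (n=3, r=5) hits B1=F, B2=F, B3=S
test 3 (n=3, r=9) hits B1=F, B2=F, B3=S
test 4 (n=3, r=3) hits B1=F, B2=F, B3=S
test 5 (n=2, r=5) hits B1=T, B2=F, B3=E, B4=S
test 6 (n=2, r=8) hits B1=T, B2=T, B3=E, B4=E
test 7 (n=4, r=5) hits B1=F, B2=F, B3=S
test 8 (n=3, r=13) hits B1=F, B2=F, B3=S
test 9 (n=3, r=8) hits B1=F, B2=F, B3=S
together the pool reaches 8 outcomes: B1=T, B1=F, B2=T, B2=F, B3=S, B3=E, B4=S, B4=E
every size-1 subset falls short of the 8 outcomes (best: 4/8)
every size-2 subset falls short of the 8 outcomes (best: 7/8)
at size 3, {1, 5, 6} reaches all 8 outcomes; every lexicographically earlier size-3 subset fails
Answer: 3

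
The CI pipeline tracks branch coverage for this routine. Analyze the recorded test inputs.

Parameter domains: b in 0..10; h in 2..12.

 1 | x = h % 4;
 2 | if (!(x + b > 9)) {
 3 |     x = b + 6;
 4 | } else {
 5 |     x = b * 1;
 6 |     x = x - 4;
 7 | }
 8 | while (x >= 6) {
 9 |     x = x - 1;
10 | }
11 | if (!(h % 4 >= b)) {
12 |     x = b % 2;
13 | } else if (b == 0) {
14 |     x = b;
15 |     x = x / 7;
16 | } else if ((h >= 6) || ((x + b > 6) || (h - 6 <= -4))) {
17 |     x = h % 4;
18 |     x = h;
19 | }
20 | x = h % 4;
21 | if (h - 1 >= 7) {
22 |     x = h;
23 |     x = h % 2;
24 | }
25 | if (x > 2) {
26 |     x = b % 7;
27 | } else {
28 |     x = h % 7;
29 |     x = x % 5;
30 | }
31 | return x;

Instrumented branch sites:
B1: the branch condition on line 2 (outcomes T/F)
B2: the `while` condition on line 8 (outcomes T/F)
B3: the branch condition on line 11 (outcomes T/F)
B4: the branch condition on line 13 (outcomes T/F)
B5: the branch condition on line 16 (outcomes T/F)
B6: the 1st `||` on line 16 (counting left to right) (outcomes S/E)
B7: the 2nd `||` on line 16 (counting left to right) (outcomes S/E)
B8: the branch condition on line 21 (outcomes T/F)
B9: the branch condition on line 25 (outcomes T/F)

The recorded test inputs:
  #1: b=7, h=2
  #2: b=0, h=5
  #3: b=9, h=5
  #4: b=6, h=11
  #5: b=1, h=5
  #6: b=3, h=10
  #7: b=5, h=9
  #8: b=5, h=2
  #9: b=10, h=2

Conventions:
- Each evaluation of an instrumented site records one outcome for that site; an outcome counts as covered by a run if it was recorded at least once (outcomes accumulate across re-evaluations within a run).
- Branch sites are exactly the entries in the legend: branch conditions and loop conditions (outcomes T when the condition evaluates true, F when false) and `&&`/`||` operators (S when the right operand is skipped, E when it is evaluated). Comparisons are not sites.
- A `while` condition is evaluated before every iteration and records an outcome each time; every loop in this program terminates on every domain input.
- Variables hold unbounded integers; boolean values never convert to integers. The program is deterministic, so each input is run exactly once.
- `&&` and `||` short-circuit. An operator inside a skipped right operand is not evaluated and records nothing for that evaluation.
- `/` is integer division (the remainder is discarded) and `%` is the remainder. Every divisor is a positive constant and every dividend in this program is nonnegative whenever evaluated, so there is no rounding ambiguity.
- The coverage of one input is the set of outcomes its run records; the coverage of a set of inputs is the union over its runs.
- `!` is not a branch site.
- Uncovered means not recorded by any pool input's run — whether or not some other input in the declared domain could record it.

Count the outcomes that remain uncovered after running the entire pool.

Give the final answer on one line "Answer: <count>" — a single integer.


test 1 (b=7, h=2) fires B1->T, B2->T, B2->T, B2->T, B2->T, B2->T, B2->T, B2->T, B2->T, B2->F, B3->T, B8->F, B9->F; hits B1=T, B2=T, B2=F, B3=T, B8=F, B9=F
test 2 (b=0, h=5) fires B1->T, B2->T, B2->F, B3->F, B4->T, B8->F, B9->F; hits B1=T, B2=T, B2=F, B3=F, B4=T, B8=F, B9=F
test 3 (b=9, h=5) fires B1->F, B2->F, B3->T, B8->F, B9->F; hits B1=F, B2=F, B3=T, B8=F, B9=F
test 4 (b=6, h=11) fires B1->T, B2->T, B2->T, B2->T, B2->T, B2->T, B2->T, B2->T, B2->F, B3->T, B8->T, B9->F; hits B1=T, B2=T, B2=F, B3=T, B8=T, B9=F
test 5 (b=1, h=5) fires B1->T, B2->T, B2->T, B2->F, B3->F, B4->F, B6->E, B7->E, B5->F, B8->F, B9->F; hits B1=T, B2=T, B2=F, B3=F, B4=F, B5=F, B6=E, B7=E, B8=F, B9=F
test 6 (b=3, h=10) fires B1->T, B2->T, B2->T, B2->T, B2->T, B2->F, B3->T, B8->T, B9->F; hits B1=T, B2=T, B2=F, B3=T, B8=T, B9=F
test 7 (b=5, h=9) fires B1->T, B2->T, B2->T, B2->T, B2->T, B2->T, B2->T, B2->F, B3->T, B8->T, B9->F; hits B1=T, B2=T, B2=F, B3=T, B8=T, B9=F
test 8 (b=5, h=2) fires B1->T, B2->T, B2->T, B2->T, B2->T, B2->T, B2->T, B2->F, B3->T, B8->F, B9->F; hits B1=T, B2=T, B2=F, B3=T, B8=F, B9=F
test 9 (b=10, h=2) fires B1->F, B2->T, B2->F, B3->T, B8->F, B9->F; hits B1=F, B2=T, B2=F, B3=T, B8=F, B9=F
union over the pool: B1=T, B1=F, B2=T, B2=F, B3=T, B3=F, B4=T, B4=F, B5=F, B6=E, B7=E, B8=T, B8=F, B9=F
uncovered (4 of 18): B5=T, B6=S, B7=S, B9=T
Answer: 4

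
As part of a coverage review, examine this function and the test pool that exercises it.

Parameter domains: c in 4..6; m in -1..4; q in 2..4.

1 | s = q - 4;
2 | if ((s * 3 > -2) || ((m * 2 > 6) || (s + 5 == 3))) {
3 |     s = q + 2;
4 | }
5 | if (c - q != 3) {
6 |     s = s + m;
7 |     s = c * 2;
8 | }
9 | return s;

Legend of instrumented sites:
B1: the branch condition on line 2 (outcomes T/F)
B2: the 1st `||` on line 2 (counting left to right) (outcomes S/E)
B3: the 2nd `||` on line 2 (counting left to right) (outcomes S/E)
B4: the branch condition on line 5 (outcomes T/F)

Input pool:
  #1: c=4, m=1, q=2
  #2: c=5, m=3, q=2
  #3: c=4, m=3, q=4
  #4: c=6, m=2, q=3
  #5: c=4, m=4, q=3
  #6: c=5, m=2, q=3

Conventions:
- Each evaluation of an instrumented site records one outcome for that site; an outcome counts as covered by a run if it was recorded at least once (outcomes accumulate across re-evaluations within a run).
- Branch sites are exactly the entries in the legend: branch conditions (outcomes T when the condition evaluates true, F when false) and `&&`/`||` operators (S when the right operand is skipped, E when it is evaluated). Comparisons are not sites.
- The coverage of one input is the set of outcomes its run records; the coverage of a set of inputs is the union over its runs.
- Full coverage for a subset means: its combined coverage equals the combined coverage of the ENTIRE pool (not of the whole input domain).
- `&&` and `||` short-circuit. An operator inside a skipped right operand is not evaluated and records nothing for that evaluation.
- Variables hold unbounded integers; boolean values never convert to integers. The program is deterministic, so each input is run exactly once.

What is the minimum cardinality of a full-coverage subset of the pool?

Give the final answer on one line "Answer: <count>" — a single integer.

#1 (c=4, m=1, q=2) -> B2->E, B3->E, B1->T, B4->T; covered: B1=T, B2=E, B3=E, B4=T
#2 (c=5, m=3, q=2) -> B2->E, B3->E, B1->T, B4->F; covered: B1=T, B2=E, B3=E, B4=F
#3 (c=4, m=3, q=4) -> B2->S, B1->T, B4->T; covered: B1=T, B2=S, B4=T
#4 (c=6, m=2, q=3) -> B2->E, B3->E, B1->F, B4->F; covered: B1=F, B2=E, B3=E, B4=F
#5 (c=4, m=4, q=3) -> B2->E, B3->S, B1->T, B4->T; covered: B1=T, B2=E, B3=S, B4=T
#6 (c=5, m=2, q=3) -> B2->E, B3->E, B1->F, B4->T; covered: B1=F, B2=E, B3=E, B4=T
together the pool reaches 8 outcomes: B1=T, B1=F, B2=S, B2=E, B3=S, B3=E, B4=T, B4=F
every size-1 subset falls short of the 8 outcomes (best: 4/8)
every size-2 subset falls short of the 8 outcomes (best: 7/8)
size 3: inputs {3, 4, 5} cover all 8 outcomes, and no lexicographically smaller subset of this size does

Answer: 3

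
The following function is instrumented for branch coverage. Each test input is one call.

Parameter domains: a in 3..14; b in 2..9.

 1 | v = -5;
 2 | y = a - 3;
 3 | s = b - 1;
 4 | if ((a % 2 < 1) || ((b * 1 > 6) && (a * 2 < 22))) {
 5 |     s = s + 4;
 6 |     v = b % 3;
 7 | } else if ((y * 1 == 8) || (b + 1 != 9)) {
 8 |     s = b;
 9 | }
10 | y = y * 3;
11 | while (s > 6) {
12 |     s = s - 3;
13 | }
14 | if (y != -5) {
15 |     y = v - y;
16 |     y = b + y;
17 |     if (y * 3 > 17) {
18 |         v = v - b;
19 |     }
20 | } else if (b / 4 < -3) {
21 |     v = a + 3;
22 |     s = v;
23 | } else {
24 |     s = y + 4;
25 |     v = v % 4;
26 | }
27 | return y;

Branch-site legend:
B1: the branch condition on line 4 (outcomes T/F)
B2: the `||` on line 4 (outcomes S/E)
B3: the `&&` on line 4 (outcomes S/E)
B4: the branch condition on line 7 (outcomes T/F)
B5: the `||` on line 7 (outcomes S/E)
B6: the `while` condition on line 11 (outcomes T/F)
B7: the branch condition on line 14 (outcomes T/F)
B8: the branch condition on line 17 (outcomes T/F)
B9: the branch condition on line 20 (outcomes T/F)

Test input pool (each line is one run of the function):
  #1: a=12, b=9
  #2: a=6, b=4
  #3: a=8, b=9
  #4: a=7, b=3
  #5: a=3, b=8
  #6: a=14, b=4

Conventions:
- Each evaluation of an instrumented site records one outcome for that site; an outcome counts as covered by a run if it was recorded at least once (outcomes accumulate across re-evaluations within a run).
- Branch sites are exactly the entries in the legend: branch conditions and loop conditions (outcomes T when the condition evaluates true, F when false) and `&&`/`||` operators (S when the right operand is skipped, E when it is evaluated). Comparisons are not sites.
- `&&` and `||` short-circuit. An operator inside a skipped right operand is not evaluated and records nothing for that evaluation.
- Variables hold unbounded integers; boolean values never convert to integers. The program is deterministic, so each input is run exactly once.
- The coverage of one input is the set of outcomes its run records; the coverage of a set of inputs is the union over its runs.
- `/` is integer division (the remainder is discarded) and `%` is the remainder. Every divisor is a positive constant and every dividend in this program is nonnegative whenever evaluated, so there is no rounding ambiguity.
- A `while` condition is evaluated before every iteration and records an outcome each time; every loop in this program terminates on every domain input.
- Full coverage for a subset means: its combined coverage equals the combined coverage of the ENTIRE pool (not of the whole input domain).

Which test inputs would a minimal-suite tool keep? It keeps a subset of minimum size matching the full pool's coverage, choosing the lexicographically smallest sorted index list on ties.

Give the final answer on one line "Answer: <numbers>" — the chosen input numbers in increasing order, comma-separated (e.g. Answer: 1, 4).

#1 (a=12, b=9) -> covered: B1=T, B2=S, B6=T, B6=F, B7=T, B8=F
#2 (a=6, b=4) -> covered: B1=T, B2=S, B6=T, B6=F, B7=T, B8=F
#3 (a=8, b=9) -> covered: B1=T, B2=S, B6=T, B6=F, B7=T, B8=F
#4 (a=7, b=3) -> covered: B1=F, B2=E, B3=S, B4=T, B5=E, B6=F, B7=T, B8=F
#5 (a=3, b=8) -> covered: B1=T, B2=E, B3=E, B6=T, B6=F, B7=T, B8=T
#6 (a=14, b=4) -> covered: B1=T, B2=S, B6=T, B6=F, B7=T, B8=F
together the pool reaches 13 outcomes: B1=T, B1=F, B2=S, B2=E, B3=S, B3=E, B4=T, B5=E, B6=T, B6=F, B7=T, B8=T, B8=F
every size-1 subset falls short of the 13 outcomes (best: 8/13)
every size-2 subset falls short of the 13 outcomes (best: 12/13)
the canonical winner is {1, 4, 5}: size 3, full 13-outcome coverage, earliest index list among size-3 covers

Answer: 1, 4, 5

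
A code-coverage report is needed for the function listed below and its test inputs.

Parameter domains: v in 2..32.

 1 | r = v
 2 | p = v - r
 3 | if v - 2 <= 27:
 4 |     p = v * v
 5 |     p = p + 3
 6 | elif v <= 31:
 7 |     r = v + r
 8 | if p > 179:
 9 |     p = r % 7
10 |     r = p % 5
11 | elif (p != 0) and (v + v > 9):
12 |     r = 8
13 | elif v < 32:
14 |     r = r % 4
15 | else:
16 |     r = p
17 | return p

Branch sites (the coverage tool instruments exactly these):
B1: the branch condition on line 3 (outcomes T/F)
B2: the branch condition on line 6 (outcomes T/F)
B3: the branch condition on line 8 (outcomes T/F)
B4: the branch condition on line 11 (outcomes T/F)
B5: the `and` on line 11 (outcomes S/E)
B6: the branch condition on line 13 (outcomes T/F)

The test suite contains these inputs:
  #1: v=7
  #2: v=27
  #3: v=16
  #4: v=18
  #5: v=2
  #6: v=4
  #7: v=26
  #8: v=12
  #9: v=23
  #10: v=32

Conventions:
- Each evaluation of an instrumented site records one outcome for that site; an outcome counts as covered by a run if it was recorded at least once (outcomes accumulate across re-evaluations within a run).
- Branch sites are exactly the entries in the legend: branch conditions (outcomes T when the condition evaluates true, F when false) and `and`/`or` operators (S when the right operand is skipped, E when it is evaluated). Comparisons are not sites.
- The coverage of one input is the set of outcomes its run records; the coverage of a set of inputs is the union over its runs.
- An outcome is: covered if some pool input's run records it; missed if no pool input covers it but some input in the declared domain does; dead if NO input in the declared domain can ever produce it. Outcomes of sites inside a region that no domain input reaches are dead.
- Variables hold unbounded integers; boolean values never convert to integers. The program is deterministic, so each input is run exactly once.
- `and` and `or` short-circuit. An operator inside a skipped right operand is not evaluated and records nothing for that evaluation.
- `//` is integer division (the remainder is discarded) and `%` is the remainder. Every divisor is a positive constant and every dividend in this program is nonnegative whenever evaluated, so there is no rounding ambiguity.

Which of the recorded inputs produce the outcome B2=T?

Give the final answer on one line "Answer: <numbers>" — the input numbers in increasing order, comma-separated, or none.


input #1 (v=7): misses B2=T
input #2 (v=27): misses B2=T
input #3 (v=16): misses B2=T
input #4 (v=18): misses B2=T
input #5 (v=2): misses B2=T
input #6 (v=4): misses B2=T
input #7 (v=26): misses B2=T
input #8 (v=12): misses B2=T
input #9 (v=23): misses B2=T
input #10 (v=32): misses B2=T
Answer: none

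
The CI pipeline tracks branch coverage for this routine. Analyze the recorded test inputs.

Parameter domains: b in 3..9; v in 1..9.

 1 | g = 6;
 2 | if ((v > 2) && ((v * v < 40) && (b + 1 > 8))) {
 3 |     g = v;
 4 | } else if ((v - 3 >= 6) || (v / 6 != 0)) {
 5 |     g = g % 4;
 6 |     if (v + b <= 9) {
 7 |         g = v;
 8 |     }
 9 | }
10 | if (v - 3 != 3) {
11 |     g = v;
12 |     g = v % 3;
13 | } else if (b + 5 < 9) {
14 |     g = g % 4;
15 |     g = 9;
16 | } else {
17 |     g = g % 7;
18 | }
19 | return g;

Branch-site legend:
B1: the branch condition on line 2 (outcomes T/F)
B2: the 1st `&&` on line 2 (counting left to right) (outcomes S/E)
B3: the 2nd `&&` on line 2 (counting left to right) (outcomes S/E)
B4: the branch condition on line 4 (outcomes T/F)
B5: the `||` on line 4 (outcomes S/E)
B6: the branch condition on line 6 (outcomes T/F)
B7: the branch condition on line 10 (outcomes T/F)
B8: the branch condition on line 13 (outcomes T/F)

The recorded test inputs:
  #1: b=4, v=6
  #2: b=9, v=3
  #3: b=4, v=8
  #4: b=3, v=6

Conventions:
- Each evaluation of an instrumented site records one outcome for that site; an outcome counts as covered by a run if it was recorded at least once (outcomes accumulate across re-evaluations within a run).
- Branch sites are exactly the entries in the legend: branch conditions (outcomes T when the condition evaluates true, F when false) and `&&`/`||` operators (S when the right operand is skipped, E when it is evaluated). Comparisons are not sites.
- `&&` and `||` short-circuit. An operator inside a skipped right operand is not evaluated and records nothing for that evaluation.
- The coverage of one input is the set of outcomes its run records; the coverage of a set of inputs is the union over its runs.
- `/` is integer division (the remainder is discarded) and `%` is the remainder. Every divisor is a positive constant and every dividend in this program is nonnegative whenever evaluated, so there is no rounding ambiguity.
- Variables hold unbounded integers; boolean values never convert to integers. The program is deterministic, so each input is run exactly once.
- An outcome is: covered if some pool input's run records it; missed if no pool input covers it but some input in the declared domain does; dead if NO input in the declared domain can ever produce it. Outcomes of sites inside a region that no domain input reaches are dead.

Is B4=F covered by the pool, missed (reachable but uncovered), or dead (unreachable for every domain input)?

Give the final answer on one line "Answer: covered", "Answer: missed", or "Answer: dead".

no pool input records B4=F
but domain input (b=3, v=1) does record it -> reachable, so missed

Answer: missed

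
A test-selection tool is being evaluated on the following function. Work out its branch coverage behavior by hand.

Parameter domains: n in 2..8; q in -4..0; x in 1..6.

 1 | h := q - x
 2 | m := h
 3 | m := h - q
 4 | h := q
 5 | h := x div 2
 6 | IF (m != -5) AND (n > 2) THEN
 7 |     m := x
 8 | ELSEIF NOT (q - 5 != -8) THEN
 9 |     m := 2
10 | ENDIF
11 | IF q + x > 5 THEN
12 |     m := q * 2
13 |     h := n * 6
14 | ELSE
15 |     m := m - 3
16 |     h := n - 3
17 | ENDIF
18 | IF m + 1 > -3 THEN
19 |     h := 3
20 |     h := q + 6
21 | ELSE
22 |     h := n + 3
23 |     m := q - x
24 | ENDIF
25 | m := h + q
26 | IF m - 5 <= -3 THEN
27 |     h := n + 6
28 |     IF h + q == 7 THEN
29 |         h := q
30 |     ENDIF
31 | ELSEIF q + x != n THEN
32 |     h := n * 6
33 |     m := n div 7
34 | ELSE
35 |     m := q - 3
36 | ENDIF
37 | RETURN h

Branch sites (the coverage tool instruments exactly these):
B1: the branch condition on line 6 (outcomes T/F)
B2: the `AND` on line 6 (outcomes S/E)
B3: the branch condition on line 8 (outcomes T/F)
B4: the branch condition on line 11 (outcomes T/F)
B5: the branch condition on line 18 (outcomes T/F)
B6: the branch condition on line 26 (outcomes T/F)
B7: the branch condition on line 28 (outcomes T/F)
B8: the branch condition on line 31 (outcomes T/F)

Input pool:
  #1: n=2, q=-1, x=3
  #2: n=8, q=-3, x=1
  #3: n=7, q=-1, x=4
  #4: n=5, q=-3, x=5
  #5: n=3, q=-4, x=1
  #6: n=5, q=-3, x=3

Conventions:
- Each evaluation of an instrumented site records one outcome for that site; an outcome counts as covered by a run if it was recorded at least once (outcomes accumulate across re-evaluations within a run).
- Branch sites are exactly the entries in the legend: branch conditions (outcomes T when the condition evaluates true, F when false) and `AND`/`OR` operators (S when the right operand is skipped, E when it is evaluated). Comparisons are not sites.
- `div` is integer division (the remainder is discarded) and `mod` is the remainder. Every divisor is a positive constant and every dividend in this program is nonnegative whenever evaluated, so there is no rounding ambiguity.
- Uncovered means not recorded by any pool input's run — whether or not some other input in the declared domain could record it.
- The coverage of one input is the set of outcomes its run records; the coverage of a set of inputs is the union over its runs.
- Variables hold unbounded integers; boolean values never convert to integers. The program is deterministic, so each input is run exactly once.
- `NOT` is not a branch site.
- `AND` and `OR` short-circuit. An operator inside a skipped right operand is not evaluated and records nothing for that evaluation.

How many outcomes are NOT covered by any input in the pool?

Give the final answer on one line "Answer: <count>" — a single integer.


input #1, n=2, q=-1, x=3: events B2->E, B1->F, B3->F, B4->F, B5->F, B6->F, B8->F; outcomes B1=F, B2=E, B3=F, B4=F, B5=F, B6=F, B8=F
input #2, n=8, q=-3, x=1: events B2->E, B1->T, B4->F, B5->T, B6->T, B7->F; outcomes B1=T, B2=E, B4=F, B5=T, B6=T, B7=F
input #3, n=7, q=-1, x=4: events B2->E, B1->T, B4->F, B5->T, B6->F, B8->T; outcomes B1=T, B2=E, B4=F, B5=T, B6=F, B8=T
input #4, n=5, q=-3, x=5: events B2->S, B1->F, B3->T, B4->F, B5->T, B6->T, B7->F; outcomes B1=F, B2=S, B3=T, B4=F, B5=T, B6=T, B7=F
input #5, n=3, q=-4, x=1: events B2->E, B1->T, B4->F, B5->T, B6->T, B7->F; outcomes B1=T, B2=E, B4=F, B5=T, B6=T, B7=F
input #6, n=5, q=-3, x=3: events B2->E, B1->T, B4->F, B5->T, B6->T, B7->F; outcomes B1=T, B2=E, B4=F, B5=T, B6=T, B7=F
union over the pool: B1=T, B1=F, B2=S, B2=E, B3=T, B3=F, B4=F, B5=T, B5=F, B6=T, B6=F, B7=F, B8=T, B8=F
uncovered (2 of 16): B4=T, B7=T
Answer: 2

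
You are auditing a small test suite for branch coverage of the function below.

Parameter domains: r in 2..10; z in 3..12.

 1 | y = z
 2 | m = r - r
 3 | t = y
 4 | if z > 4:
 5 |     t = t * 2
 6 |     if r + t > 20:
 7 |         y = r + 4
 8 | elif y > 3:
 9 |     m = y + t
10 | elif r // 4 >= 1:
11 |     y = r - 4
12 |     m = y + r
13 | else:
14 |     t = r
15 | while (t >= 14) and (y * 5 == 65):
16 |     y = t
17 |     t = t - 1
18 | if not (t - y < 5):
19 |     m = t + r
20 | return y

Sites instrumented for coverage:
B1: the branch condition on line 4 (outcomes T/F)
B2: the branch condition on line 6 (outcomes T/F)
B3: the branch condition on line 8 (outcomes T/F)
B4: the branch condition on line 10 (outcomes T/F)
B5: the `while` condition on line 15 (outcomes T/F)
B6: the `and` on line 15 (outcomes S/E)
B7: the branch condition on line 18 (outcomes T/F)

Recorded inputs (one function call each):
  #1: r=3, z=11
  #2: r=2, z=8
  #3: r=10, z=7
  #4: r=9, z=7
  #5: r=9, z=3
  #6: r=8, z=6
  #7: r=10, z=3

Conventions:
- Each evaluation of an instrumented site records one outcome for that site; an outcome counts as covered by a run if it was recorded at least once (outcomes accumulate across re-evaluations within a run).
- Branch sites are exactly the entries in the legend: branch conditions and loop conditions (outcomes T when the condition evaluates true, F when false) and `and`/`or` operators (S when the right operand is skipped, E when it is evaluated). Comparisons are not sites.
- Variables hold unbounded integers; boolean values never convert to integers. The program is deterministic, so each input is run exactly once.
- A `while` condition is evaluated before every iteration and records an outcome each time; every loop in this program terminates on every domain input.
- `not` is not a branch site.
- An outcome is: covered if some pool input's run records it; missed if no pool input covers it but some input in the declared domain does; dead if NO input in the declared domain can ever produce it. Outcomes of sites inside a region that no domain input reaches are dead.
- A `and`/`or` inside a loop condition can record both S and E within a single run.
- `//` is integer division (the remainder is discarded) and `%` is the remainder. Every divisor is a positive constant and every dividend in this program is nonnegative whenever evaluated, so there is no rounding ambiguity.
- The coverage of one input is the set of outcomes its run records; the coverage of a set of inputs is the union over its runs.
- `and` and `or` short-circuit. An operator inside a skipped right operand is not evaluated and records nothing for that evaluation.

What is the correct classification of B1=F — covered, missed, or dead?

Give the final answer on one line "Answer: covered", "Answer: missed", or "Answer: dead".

B1=F is recorded by pool input(s) 5, 7 -> covered

Answer: covered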